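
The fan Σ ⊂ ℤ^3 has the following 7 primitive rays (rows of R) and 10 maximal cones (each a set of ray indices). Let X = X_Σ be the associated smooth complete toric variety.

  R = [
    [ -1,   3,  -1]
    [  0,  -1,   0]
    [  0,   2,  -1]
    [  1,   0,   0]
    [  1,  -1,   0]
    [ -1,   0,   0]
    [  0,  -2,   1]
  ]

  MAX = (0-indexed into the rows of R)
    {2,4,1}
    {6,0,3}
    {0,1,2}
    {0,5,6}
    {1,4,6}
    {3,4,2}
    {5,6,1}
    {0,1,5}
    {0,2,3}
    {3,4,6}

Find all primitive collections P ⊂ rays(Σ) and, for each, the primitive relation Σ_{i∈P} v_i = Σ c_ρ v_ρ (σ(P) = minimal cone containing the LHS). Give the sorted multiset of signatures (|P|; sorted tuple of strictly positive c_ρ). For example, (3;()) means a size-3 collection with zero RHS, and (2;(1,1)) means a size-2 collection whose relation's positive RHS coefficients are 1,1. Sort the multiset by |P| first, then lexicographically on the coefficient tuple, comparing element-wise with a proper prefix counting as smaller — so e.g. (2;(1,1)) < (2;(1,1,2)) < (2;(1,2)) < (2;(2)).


Primitive collections (7):

  P={2,6}:  v_{2} + v_{6} = 0  ⇒ sig = (2;())
  P={3,5}:  v_{3} + v_{5} = 0  ⇒ sig = (2;())
  P={0,4}:  v_{0} + v_{4} = v_{2}  ⇒ sig = (2;(1))
  P={1,3}:  v_{1} + v_{3} = v_{4}  ⇒ sig = (2;(1))
  P={4,5}:  v_{4} + v_{5} = v_{1}  ⇒ sig = (2;(1))
  P={2,5}:  v_{2} + v_{5} = v_{0} + v_{1}  ⇒ sig = (2;(1,1))
  P={0,1,6}:  v_{0} + v_{1} + v_{6} = v_{5}  ⇒ sig = (3;(1))

Signatures (|P|; sorted positive RHS coefficients), sorted:
    |P|=2: 6 collections, coeffs (), (), (1), (1), (1), (1,1)
    |P|=3: 1 collection, coeffs (1)


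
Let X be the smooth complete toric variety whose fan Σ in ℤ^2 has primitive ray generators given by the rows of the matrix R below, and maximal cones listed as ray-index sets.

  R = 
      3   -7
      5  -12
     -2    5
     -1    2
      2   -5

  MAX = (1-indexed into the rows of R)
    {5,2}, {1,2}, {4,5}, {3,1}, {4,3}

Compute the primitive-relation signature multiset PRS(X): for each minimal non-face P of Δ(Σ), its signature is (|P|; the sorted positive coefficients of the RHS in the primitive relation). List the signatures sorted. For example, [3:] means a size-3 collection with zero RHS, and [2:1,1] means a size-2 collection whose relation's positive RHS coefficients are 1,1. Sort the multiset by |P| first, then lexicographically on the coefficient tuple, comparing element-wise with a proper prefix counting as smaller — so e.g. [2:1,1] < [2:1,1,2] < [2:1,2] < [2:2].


5 collections generate NE(X_Σ); each relation:

  P = {3,5}:  v_{3} + v_{5} = 0  so sig = [2:]
  P = {1,4}:  v_{1} + v_{4} = v_{5}  so sig = [2:1]
  P = {1,5}:  v_{1} + v_{5} = v_{2}  so sig = [2:1]
  P = {2,3}:  v_{2} + v_{3} = v_{1}  so sig = [2:1]
  P = {2,4}:  v_{2} + v_{4} = 2·v_{5}  so sig = [2:2]

Sorted signature multiset PRS(X):
    |P|=2: 5 collections, coeffs (), (1), (1), (1), (2)


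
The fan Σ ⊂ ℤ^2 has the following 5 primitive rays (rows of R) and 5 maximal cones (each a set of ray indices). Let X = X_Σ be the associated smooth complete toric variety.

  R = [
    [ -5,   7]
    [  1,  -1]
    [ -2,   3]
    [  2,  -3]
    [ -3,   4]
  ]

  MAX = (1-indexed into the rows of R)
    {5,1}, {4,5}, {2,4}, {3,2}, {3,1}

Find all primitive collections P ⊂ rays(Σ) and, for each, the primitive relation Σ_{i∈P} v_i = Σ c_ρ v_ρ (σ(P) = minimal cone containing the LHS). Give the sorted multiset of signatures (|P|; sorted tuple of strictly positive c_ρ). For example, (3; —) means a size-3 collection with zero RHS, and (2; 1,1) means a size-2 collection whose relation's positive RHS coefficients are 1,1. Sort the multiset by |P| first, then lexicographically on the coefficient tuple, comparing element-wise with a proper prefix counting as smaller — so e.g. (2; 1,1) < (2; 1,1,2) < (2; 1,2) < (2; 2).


Primitive collections (5):

  • {3,4}:  v_{3} + v_{4} = 0  →  sig = (2; —)
  • {1,4}:  v_{1} + v_{4} = v_{5}  →  sig = (2; 1)
  • {2,5}:  v_{2} + v_{5} = v_{3}  →  sig = (2; 1)
  • {3,5}:  v_{3} + v_{5} = v_{1}  →  sig = (2; 1)
  • {1,2}:  v_{1} + v_{2} = 2·v_{3}  →  sig = (2; 2)

so the primitive-relation signature multiset is
    (2; —)
    (2; 1)
    (2; 1)
    (2; 1)
    (2; 2)


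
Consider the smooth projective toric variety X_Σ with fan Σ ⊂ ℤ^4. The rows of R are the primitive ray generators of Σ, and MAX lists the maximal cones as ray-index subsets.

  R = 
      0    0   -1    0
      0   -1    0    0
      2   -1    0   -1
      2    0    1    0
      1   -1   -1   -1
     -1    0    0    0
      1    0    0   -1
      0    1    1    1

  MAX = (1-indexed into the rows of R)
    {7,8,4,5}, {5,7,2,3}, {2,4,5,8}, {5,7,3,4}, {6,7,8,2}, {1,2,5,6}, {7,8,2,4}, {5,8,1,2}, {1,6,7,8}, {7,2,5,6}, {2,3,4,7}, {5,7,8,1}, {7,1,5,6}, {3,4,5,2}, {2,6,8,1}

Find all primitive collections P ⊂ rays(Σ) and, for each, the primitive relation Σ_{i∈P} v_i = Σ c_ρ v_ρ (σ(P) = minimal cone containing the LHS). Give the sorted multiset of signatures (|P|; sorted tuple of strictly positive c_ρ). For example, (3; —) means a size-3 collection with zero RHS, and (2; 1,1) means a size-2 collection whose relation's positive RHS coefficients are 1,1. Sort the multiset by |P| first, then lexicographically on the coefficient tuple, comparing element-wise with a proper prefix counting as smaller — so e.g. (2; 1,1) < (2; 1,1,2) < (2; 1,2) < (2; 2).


The 9 primitive collections of Σ (r=8, n=4):

  • {3,8}:  v_{3} + v_{8} = v_{4} — sig = (2; 1)
  • {3,6}:  v_{3} + v_{6} = v_{2} + v_{7} — sig = (2; 1,1)
  • {4,6}:  v_{4} + v_{6} = v_{2} + v_{7} + v_{8} — sig = (2; 1,1,1)
  • {1,3}:  v_{1} + v_{3} = 2·v_{5} + v_{8} — sig = (2; 1,2)
  • {1,4}:  v_{1} + v_{4} = 2·v_{5} + 2·v_{8} — sig = (2; 2,2)
  • {5,6,8}:  v_{5} + v_{6} + v_{8} = 0 — sig = (3; —)
  • {1,2,7}:  v_{1} + v_{2} + v_{7} = v_{5} — sig = (3; 1)
  • {2,5,7,8}:  v_{2} + v_{5} + v_{7} + v_{8} = v_{3} — sig = (4; 1)
  • {2,4,5,7}:  v_{2} + v_{4} + v_{5} + v_{7} = 2·v_{3} — sig = (4; 2)

Signatures (|P|; sorted positive RHS coefficients), sorted:
{ (2; 1),  (2; 1,1),  (2; 1,1,1),  (2; 1,2),  (2; 2,2),  (3; —),  (3; 1),  (4; 1),  (4; 2) }


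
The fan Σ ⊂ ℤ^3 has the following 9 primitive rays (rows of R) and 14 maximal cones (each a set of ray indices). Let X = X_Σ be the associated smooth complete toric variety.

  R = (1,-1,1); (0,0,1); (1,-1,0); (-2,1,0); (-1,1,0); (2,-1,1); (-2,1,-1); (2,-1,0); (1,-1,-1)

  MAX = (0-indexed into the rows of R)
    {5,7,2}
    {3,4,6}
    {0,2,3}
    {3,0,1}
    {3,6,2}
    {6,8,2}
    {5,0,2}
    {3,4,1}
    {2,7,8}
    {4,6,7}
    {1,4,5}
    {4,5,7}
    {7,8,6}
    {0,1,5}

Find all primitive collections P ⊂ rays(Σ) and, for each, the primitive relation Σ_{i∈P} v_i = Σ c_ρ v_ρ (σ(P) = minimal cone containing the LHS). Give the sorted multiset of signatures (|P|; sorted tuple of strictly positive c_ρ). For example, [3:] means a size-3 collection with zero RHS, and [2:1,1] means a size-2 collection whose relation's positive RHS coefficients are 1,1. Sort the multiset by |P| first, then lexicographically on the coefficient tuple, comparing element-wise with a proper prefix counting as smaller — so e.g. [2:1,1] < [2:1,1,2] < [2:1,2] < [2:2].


Primitive collections (16):

  • {2,4}:  v_{2} + v_{4} = 0  so sig = [2:]
  • {3,7}:  v_{3} + v_{7} = 0  so sig = [2:]
  • {5,6}:  v_{5} + v_{6} = 0  so sig = [2:]
  • {0,4}:  v_{0} + v_{4} = v_{1}  so sig = [2:1]
  • {1,2}:  v_{1} + v_{2} = v_{0}  so sig = [2:1]
  • {1,6}:  v_{1} + v_{6} = v_{3}  so sig = [2:1]
  • {1,7}:  v_{1} + v_{7} = v_{5}  so sig = [2:1]
  • {1,8}:  v_{1} + v_{8} = v_{2}  so sig = [2:1]
  • {3,5}:  v_{3} + v_{5} = v_{1}  so sig = [2:1]
  • {0,6}:  v_{0} + v_{6} = v_{2} + v_{3}  so sig = [2:1,1]
  • {0,7}:  v_{0} + v_{7} = v_{2} + v_{5}  so sig = [2:1,1]
  • {3,8}:  v_{3} + v_{8} = v_{2} + v_{6}  so sig = [2:1,1]
  • {4,8}:  v_{4} + v_{8} = v_{6} + v_{7}  so sig = [2:1,1]
  • {5,8}:  v_{5} + v_{8} = v_{2} + v_{7}  so sig = [2:1,1]
  • {0,8}:  v_{0} + v_{8} = 2·v_{2}  so sig = [2:2]
  • {2,6,7}:  v_{2} + v_{6} + v_{7} = v_{8}  so sig = [3:1]

so the primitive-relation signature multiset is
{ [2:] ×3,  [2:1] ×6,  [2:1,1] ×5,  [2:2],  [3:1] }


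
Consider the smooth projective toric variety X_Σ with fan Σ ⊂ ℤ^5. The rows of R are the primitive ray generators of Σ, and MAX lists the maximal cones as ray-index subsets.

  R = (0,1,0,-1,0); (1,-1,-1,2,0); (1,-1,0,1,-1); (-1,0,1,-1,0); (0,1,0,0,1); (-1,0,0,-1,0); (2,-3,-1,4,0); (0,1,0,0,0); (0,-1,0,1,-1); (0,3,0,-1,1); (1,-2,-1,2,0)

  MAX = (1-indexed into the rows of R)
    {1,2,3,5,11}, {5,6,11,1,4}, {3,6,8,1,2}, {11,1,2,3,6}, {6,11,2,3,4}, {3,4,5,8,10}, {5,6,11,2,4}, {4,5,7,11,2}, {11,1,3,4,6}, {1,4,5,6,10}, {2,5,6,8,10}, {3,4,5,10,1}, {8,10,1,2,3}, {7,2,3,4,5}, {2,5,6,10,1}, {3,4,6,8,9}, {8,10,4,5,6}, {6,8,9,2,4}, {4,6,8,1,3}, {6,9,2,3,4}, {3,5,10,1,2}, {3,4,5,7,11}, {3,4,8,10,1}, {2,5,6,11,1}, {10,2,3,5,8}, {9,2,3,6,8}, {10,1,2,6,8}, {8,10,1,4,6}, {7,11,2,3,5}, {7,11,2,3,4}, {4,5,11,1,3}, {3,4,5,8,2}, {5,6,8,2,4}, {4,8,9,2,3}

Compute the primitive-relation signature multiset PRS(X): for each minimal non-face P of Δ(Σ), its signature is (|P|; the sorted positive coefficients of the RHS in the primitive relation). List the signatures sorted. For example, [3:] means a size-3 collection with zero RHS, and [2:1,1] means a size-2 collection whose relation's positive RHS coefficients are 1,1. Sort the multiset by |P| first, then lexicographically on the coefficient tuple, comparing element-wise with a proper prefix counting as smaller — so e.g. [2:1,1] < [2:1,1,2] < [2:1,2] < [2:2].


Σ has 18 primitive collections:

  {8,11}:  v_{8} + v_{11} = v_{2}  →  sig = [2:1]
  {1,7}:  v_{1} + v_{7} = v_{3} + v_{5} + v_{11}  →  sig = [2:1,1,1]
  {1,9}:  v_{1} + v_{9} = v_{3} + v_{6} + v_{8}  →  sig = [2:1,1,1]
  {5,9}:  v_{5} + v_{9} = v_{2} + v_{4} + v_{8}  →  sig = [2:1,1,1]
  {6,7}:  v_{6} + v_{7} = v_{2} + v_{4} + v_{11}  →  sig = [2:1,1,1]
  {10,11}:  v_{10} + v_{11} = v_{1} + v_{2} + v_{5}  →  sig = [2:1,1,1]
  {7,8}:  v_{7} + v_{8} = 2·v_{2} + v_{3} + v_{4} + v_{5}  →  sig = [2:1,1,1,2]
  {9,11}:  v_{9} + v_{11} = 2·v_{2} + v_{3} + v_{4} + v_{6}  →  sig = [2:1,1,1,2]
  {7,10}:  v_{7} + v_{10} = v_{2} + v_{3} + 2·v_{5}  →  sig = [2:1,1,2]
  {7,9}:  v_{7} + v_{9} = 3·v_{2} + v_{3} + 2·v_{4}  →  sig = [2:1,2,3]
  {9,10}:  v_{9} + v_{10} = 2·v_{8}  →  sig = [2:2]
  {1,2,4}:  v_{1} + v_{2} + v_{4} = 0  →  sig = [3:]
  {3,5,6}:  v_{3} + v_{5} + v_{6} = 0  →  sig = [3:]
  {1,5,8}:  v_{1} + v_{5} + v_{8} = v_{10}  →  sig = [3:1]
  {2,4,10}:  v_{2} + v_{4} + v_{10} = v_{5} + v_{8}  →  sig = [3:1,1]
  {3,6,10}:  v_{3} + v_{6} + v_{10} = v_{1} + v_{8}  →  sig = [3:1,1]
  {2,3,4,5,11}:  v_{2} + v_{3} + v_{4} + v_{5} + v_{11} = v_{7}  →  sig = [5:1]
  {2,3,4,6,8}:  v_{2} + v_{3} + v_{4} + v_{6} + v_{8} = v_{9}  →  sig = [5:1]

Signatures (|P|; sorted positive RHS coefficients), sorted:
    |P|=2: 11 collections, coeffs (1), (1,1,1), (1,1,1), (1,1,1), (1,1,1), (1,1,1), (1,1,1,2), (1,1,1,2), (1,1,2), (1,2,3), (2)
    |P|=3: 5 collections, coeffs (), (), (1), (1,1), (1,1)
    |P|=5: 2 collections, coeffs (1), (1)


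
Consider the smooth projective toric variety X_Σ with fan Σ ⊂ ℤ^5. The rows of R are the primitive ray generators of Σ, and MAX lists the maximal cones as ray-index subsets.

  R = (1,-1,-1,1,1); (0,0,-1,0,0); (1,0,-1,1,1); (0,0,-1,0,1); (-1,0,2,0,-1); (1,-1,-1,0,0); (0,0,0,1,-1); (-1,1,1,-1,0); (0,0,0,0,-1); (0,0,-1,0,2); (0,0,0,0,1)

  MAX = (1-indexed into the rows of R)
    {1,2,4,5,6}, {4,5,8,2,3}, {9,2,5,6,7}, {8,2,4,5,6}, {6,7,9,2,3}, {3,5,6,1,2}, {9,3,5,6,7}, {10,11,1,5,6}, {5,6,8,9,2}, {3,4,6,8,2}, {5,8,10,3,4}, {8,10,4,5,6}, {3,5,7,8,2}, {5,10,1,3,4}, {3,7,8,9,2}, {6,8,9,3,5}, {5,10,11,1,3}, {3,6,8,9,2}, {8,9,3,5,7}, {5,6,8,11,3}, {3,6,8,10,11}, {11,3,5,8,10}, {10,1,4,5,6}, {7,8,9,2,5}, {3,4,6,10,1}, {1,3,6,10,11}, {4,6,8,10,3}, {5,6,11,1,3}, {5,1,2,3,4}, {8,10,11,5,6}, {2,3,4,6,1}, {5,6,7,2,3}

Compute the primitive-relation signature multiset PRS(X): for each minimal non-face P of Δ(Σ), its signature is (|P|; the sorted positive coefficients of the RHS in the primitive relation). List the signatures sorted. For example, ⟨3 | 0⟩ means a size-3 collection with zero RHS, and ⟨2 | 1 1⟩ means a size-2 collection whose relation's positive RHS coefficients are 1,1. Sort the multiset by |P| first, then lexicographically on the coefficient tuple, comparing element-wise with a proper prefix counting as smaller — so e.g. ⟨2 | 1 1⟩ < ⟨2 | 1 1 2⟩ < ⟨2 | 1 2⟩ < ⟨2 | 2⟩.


Minimal non-faces — 17 found among 11 rays, 32 max cones:

  {9,11}:  v_{9} + v_{11} = 0  so sig = ⟨2 | 0⟩
  {1,8}:  v_{1} + v_{8} = v_{11}  so sig = ⟨2 | 1⟩
  {2,11}:  v_{2} + v_{11} = v_{4}  so sig = ⟨2 | 1⟩
  {4,9}:  v_{4} + v_{9} = v_{2}  so sig = ⟨2 | 1⟩
  {4,11}:  v_{4} + v_{11} = v_{10}  so sig = ⟨2 | 1⟩
  {9,10}:  v_{9} + v_{10} = v_{4}  so sig = ⟨2 | 1⟩
  {7,11}:  v_{7} + v_{11} = v_{2} + v_{3} + v_{5}  so sig = ⟨2 | 1 1 1⟩
  {1,9}:  v_{1} + v_{9} = v_{2} + v_{3} + v_{5} + v_{6}  so sig = ⟨2 | 1 1 1 1⟩
  {7,10}:  v_{7} + v_{10} = v_{2} + v_{3} + v_{4} + v_{5}  so sig = ⟨2 | 1 1 1 1⟩
  {4,7}:  v_{4} + v_{7} = 2·v_{2} + v_{3} + v_{5}  so sig = ⟨2 | 1 1 2⟩
  {1,7}:  v_{1} + v_{7} = 2·v_{2} + 2·v_{3} + 2·v_{5} + v_{6}  so sig = ⟨2 | 1 2 2 2⟩
  {2,10}:  v_{2} + v_{10} = 2·v_{4}  so sig = ⟨2 | 2⟩
  {6,7,8}:  v_{6} + v_{7} + v_{8} = v_{9}  so sig = ⟨3 | 1⟩
  {2,3,5,9}:  v_{2} + v_{3} + v_{5} + v_{9} = v_{7}  so sig = ⟨4 | 1⟩
  {3,4,5,6}:  v_{3} + v_{4} + v_{5} + v_{6} = v_{1}  so sig = ⟨4 | 1⟩
  {3,5,6,10}:  v_{3} + v_{5} + v_{6} + v_{10} = v_{1} + v_{11}  so sig = ⟨4 | 1 1⟩
  {2,3,5,6,8}:  v_{2} + v_{3} + v_{5} + v_{6} + v_{8} = 0  so sig = ⟨5 | 0⟩

so the primitive-relation signature multiset is
    |P|=2: 12 collections, coeffs (), (1), (1), (1), (1), (1), (1,1,1), (1,1,1,1), (1,1,1,1), (1,1,2), (1,2,2,2), (2)
    |P|=3: 1 collection, coeffs (1)
    |P|=4: 3 collections, coeffs (1), (1), (1,1)
    |P|=5: 1 collection, coeffs ()


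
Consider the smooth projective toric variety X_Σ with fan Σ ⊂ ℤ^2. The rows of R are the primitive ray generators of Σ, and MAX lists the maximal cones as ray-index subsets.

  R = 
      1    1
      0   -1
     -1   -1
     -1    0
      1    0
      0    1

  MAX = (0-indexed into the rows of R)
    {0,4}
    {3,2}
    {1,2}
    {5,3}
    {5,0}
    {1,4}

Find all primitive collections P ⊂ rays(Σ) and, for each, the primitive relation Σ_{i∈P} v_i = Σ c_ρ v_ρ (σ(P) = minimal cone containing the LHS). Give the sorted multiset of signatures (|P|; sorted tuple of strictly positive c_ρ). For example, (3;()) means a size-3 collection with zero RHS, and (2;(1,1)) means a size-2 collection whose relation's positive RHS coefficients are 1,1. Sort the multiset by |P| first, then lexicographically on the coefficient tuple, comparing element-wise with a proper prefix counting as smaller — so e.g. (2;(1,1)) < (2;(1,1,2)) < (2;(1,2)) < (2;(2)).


The 9 primitive collections of Σ (r=6, n=2):

  {0,2}:  v_{0} + v_{2} = 0 — sig = (2;())
  {1,5}:  v_{1} + v_{5} = 0 — sig = (2;())
  {3,4}:  v_{3} + v_{4} = 0 — sig = (2;())
  {0,1}:  v_{0} + v_{1} = v_{4} — sig = (2;(1))
  {0,3}:  v_{0} + v_{3} = v_{5} — sig = (2;(1))
  {1,3}:  v_{1} + v_{3} = v_{2} — sig = (2;(1))
  {2,4}:  v_{2} + v_{4} = v_{1} — sig = (2;(1))
  {2,5}:  v_{2} + v_{5} = v_{3} — sig = (2;(1))
  {4,5}:  v_{4} + v_{5} = v_{0} — sig = (2;(1))

so the primitive-relation signature multiset is
[(2;()), (2;()), (2;()), (2;(1)), (2;(1)), (2;(1)), (2;(1)), (2;(1)), (2;(1))]


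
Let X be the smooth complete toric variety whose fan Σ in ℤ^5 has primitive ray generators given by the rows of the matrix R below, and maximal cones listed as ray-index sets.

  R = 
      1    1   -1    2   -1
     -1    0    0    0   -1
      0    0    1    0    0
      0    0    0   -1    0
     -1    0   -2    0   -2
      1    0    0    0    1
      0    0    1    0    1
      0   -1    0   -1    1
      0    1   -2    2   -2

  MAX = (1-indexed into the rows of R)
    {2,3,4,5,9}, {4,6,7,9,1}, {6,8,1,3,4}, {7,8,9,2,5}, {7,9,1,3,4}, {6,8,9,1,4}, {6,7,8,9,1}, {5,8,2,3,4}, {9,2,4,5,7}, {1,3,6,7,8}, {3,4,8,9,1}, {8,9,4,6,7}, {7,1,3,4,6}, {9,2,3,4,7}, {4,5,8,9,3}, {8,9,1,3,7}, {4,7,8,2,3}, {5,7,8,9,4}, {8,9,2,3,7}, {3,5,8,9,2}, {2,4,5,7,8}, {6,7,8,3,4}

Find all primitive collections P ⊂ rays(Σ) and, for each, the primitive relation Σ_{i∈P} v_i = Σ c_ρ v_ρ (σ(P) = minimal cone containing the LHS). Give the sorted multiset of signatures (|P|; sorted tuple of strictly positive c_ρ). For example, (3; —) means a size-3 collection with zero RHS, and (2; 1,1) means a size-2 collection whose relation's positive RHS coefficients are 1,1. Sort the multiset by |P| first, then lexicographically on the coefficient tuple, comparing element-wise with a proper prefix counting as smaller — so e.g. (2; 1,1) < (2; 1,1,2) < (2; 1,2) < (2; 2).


Primitive collections (9):

  {2,6}:  v_{2} + v_{6} = 0  →  sig = (2; —)
  {1,2}:  v_{1} + v_{2} = v_{3} + v_{9}  →  sig = (2; 1,1)
  {5,6}:  v_{5} + v_{6} = v_{4} + v_{8} + v_{9}  →  sig = (2; 1,1,1)
  {1,5}:  v_{1} + v_{5} = v_{3} + v_{4} + v_{8} + 2·v_{9}  →  sig = (2; 1,1,1,2)
  {3,5,7}:  v_{3} + v_{5} + v_{7} = v_{2}  →  sig = (3; 1)
  {3,6,9}:  v_{3} + v_{6} + v_{9} = v_{1}  →  sig = (3; 1)
  {1,4,7,8}:  v_{1} + v_{4} + v_{7} + v_{8} = v_{6}  →  sig = (4; 1)
  {2,4,8,9}:  v_{2} + v_{4} + v_{8} + v_{9} = v_{5}  →  sig = (4; 1)
  {3,4,7,8,9}:  v_{3} + v_{4} + v_{7} + v_{8} + v_{9} = 0  →  sig = (5; —)

Sorted signature multiset PRS(X):
    (2; —)
    (2; 1,1)
    (2; 1,1,1)
    (2; 1,1,1,2)
    (3; 1)
    (3; 1)
    (4; 1)
    (4; 1)
    (5; —)


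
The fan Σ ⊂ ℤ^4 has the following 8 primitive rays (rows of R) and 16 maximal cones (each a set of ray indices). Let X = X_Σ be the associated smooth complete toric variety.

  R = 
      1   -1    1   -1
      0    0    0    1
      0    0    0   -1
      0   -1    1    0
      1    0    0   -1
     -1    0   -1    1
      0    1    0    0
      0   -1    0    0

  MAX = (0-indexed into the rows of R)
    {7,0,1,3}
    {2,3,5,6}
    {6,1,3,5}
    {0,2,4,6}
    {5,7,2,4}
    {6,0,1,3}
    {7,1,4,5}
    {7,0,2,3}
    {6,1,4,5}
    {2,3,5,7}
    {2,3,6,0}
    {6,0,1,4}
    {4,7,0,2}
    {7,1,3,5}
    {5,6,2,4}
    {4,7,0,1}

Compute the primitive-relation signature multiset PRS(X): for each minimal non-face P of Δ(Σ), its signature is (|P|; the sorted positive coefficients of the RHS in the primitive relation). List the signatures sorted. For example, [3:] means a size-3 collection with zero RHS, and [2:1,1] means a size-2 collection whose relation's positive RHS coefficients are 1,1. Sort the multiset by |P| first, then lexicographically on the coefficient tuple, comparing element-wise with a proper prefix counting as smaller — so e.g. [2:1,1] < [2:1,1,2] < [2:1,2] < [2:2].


Δ(Σ) — 8 vertices, 4 min non-faces:

  P={1,2}:  v_{1} + v_{2} = 0  →  sig = [2:]
  P={6,7}:  v_{6} + v_{7} = 0  →  sig = [2:]
  P={0,5}:  v_{0} + v_{5} = v_{7}  →  sig = [2:1]
  P={3,4}:  v_{3} + v_{4} = v_{0}  →  sig = [2:1]

Signatures (|P|; sorted positive RHS coefficients), sorted:
    [2:]
    [2:]
    [2:1]
    [2:1]


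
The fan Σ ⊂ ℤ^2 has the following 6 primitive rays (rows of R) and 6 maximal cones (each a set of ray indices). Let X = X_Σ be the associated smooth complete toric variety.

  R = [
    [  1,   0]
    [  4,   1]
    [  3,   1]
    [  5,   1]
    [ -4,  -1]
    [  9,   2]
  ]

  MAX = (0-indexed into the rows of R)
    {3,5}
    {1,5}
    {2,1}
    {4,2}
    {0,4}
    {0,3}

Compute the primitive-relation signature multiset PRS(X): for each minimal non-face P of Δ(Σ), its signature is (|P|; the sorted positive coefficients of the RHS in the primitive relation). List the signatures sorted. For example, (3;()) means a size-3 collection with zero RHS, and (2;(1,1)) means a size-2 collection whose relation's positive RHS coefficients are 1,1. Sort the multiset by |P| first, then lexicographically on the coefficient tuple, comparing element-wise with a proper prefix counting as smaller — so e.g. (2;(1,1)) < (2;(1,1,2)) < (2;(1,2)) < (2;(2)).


Σ has 9 primitive collections:

  {1,4}:  v_{1} + v_{4} = 0  ⇒ sig = (2;())
  {0,1}:  v_{0} + v_{1} = v_{3}  ⇒ sig = (2;(1))
  {0,2}:  v_{0} + v_{2} = v_{1}  ⇒ sig = (2;(1))
  {1,3}:  v_{1} + v_{3} = v_{5}  ⇒ sig = (2;(1))
  {3,4}:  v_{3} + v_{4} = v_{0}  ⇒ sig = (2;(1))
  {4,5}:  v_{4} + v_{5} = v_{3}  ⇒ sig = (2;(1))
  {0,5}:  v_{0} + v_{5} = 2·v_{3}  ⇒ sig = (2;(2))
  {2,3}:  v_{2} + v_{3} = 2·v_{1}  ⇒ sig = (2;(2))
  {2,5}:  v_{2} + v_{5} = 3·v_{1}  ⇒ sig = (2;(3))

Hence PRS(X_Σ) =
[(2;()), (2;(1)), (2;(1)), (2;(1)), (2;(1)), (2;(1)), (2;(2)), (2;(2)), (2;(3))]


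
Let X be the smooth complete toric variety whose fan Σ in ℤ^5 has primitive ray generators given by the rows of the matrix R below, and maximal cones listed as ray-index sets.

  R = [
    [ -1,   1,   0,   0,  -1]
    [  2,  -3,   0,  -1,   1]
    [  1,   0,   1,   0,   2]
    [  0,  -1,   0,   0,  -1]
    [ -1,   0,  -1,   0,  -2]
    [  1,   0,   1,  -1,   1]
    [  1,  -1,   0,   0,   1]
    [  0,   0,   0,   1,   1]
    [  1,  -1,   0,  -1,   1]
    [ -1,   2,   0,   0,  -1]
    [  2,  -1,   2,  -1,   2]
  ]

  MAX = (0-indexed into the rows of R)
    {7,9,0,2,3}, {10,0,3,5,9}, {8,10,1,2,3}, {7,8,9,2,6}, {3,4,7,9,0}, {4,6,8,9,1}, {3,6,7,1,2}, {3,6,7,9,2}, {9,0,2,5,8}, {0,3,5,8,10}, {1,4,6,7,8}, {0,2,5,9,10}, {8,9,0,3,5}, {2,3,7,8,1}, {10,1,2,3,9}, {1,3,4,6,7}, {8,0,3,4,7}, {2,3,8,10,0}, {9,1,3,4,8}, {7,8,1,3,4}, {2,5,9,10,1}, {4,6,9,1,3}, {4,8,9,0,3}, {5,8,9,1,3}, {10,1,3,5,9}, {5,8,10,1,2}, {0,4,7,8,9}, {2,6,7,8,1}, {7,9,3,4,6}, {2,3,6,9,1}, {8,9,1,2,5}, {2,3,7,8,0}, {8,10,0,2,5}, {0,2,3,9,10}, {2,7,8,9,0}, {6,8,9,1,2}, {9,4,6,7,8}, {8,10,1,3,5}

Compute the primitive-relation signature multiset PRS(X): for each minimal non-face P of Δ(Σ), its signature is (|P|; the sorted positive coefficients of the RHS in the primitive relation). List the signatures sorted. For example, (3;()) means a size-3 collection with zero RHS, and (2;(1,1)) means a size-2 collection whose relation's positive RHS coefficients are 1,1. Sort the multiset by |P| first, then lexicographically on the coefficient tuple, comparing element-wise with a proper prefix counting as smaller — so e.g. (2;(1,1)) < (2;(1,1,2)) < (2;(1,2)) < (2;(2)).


Minimal non-faces — 15 found among 11 rays, 38 max cones:

  P = {0,6}:  v_{0} + v_{6} = 0  so sig = (2;())
  P = {2,4}:  v_{2} + v_{4} = 0  so sig = (2;())
  P = {5,7}:  v_{5} + v_{7} = v_{2}  so sig = (2;(1))
  P = {0,1}:  v_{0} + v_{1} = v_{3} + v_{8}  so sig = (2;(1,1))
  P = {4,10}:  v_{4} + v_{10} = v_{3} + v_{5}  so sig = (2;(1,1))
  P = {4,5}:  v_{4} + v_{5} = v_{3} + v_{8} + v_{9}  so sig = (2;(1,1,1))
  P = {5,6}:  v_{5} + v_{6} = v_{1} + v_{2} + v_{9}  so sig = (2;(1,1,1))
  P = {6,10}:  v_{6} + v_{10} = v_{1} + 2·v_{2} + v_{3} + v_{9}  so sig = (2;(1,1,1,2))
  P = {7,10}:  v_{7} + v_{10} = 2·v_{2} + v_{3}  so sig = (2;(1,2))
  P = {1,7,9}:  v_{1} + v_{7} + v_{9} = v_{6}  so sig = (3;(1))
  P = {2,3,5}:  v_{2} + v_{3} + v_{5} = v_{10}  so sig = (3;(1))
  P = {3,6,8}:  v_{3} + v_{6} + v_{8} = v_{1}  so sig = (3;(1))
  P = {8,9,10}:  v_{8} + v_{9} + v_{10} = 2·v_{5}  so sig = (3;(2))
  P = {3,7,8,9}:  v_{3} + v_{7} + v_{8} + v_{9} = 0  so sig = (4;())
  P = {2,3,8,9}:  v_{2} + v_{3} + v_{8} + v_{9} = v_{5}  so sig = (4;(1))

Hence PRS(X_Σ) =
    (2;())
    (2;())
    (2;(1))
    (2;(1,1))
    (2;(1,1))
    (2;(1,1,1))
    (2;(1,1,1))
    (2;(1,1,1,2))
    (2;(1,2))
    (3;(1))
    (3;(1))
    (3;(1))
    (3;(2))
    (4;())
    (4;(1))


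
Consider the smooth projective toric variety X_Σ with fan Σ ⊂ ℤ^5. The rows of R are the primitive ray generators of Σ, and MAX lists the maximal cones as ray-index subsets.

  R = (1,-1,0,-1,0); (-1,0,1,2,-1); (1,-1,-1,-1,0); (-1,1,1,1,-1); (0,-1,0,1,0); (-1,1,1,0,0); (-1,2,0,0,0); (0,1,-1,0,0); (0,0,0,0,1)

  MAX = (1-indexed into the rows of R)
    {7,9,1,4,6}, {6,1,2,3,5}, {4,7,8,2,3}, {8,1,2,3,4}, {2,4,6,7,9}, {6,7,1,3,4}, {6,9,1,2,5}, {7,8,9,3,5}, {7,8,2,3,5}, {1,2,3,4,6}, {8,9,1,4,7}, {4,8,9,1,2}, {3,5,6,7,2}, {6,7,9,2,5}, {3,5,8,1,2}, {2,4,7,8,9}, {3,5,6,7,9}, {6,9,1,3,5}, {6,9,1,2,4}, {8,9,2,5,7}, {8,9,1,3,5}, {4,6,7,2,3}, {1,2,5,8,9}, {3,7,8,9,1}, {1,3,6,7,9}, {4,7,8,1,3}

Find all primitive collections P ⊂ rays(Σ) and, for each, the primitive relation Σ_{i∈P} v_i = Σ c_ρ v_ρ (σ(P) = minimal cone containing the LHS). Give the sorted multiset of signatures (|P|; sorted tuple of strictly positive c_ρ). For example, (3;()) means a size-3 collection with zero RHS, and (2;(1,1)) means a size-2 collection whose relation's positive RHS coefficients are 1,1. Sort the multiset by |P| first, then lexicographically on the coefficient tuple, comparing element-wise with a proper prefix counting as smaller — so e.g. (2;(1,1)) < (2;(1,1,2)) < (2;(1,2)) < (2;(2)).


Δ(Σ) — 9 vertices, 6 min non-faces:

  • {4,5}:  v_{4} + v_{5} = v_{2}  →  sig = (2;(1))
  • {6,8}:  v_{6} + v_{8} = v_{7}  →  sig = (2;(1))
  • {1,5,7}:  v_{1} + v_{5} + v_{7} = 0  →  sig = (3;())
  • {3,4,9}:  v_{3} + v_{4} + v_{9} = 0  →  sig = (3;())
  • {1,2,7}:  v_{1} + v_{2} + v_{7} = v_{4}  →  sig = (3;(1))
  • {2,3,9}:  v_{2} + v_{3} + v_{9} = v_{5}  →  sig = (3;(1))

so the primitive-relation signature multiset is
{ (2;(1)) ×2,  (3;()) ×2,  (3;(1)) ×2 }


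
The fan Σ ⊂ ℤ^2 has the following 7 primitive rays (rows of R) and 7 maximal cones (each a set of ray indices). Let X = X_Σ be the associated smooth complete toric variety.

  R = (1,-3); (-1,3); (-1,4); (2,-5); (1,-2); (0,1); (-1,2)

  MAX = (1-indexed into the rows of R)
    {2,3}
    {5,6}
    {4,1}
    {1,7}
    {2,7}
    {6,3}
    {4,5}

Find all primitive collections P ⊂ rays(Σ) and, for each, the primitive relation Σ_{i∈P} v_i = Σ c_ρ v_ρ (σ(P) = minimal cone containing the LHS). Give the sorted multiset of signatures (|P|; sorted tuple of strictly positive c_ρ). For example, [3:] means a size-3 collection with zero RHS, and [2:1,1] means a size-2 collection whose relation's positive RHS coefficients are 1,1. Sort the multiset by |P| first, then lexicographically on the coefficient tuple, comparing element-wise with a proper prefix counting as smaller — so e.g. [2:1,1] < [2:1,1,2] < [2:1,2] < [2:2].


Δ(Σ) — 7 vertices, 14 min non-faces:

  P={1,2}:  v_{1} + v_{2} = 0 — sig = [2:]
  P={5,7}:  v_{5} + v_{7} = 0 — sig = [2:]
  P={1,3}:  v_{1} + v_{3} = v_{6} — sig = [2:1]
  P={1,5}:  v_{1} + v_{5} = v_{4} — sig = [2:1]
  P={1,6}:  v_{1} + v_{6} = v_{5} — sig = [2:1]
  P={2,4}:  v_{2} + v_{4} = v_{5} — sig = [2:1]
  P={2,5}:  v_{2} + v_{5} = v_{6} — sig = [2:1]
  P={2,6}:  v_{2} + v_{6} = v_{3} — sig = [2:1]
  P={4,7}:  v_{4} + v_{7} = v_{1} — sig = [2:1]
  P={6,7}:  v_{6} + v_{7} = v_{2} — sig = [2:1]
  P={3,4}:  v_{3} + v_{4} = v_{5} + v_{6} — sig = [2:1,1]
  P={3,5}:  v_{3} + v_{5} = 2·v_{6} — sig = [2:2]
  P={3,7}:  v_{3} + v_{7} = 2·v_{2} — sig = [2:2]
  P={4,6}:  v_{4} + v_{6} = 2·v_{5} — sig = [2:2]

Signatures (|P|; sorted positive RHS coefficients), sorted:
    [2:]
    [2:]
    [2:1]
    [2:1]
    [2:1]
    [2:1]
    [2:1]
    [2:1]
    [2:1]
    [2:1]
    [2:1,1]
    [2:2]
    [2:2]
    [2:2]


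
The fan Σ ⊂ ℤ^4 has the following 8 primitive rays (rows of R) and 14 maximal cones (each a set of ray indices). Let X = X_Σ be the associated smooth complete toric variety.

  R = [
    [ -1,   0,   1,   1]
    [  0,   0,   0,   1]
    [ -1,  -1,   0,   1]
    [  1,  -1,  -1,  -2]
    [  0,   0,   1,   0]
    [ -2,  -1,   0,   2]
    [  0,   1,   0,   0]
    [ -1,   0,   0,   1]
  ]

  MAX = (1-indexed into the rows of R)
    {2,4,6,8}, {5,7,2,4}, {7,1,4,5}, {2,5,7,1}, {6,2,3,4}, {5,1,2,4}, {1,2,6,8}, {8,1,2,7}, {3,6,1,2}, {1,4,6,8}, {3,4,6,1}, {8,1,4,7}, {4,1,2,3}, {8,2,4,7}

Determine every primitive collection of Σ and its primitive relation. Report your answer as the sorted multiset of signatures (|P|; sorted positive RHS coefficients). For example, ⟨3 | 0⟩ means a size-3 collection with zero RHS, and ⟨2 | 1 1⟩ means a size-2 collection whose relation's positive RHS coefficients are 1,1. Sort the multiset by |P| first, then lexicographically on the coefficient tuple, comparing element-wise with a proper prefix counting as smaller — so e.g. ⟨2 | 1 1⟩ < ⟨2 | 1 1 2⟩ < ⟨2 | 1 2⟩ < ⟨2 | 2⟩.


Δ(Σ) — 8 vertices, 9 min non-faces:

  {3,7}:  v_{3} + v_{7} = v_{8}  ⟹  sig = ⟨2 | 1⟩
  {3,8}:  v_{3} + v_{8} = v_{6}  ⟹  sig = ⟨2 | 1⟩
  {5,8}:  v_{5} + v_{8} = v_{1}  ⟹  sig = ⟨2 | 1⟩
  {5,6}:  v_{5} + v_{6} = v_{1} + v_{3}  ⟹  sig = ⟨2 | 1 1⟩
  {3,5}:  v_{3} + v_{5} = 2·v_{1} + v_{2} + v_{4}  ⟹  sig = ⟨2 | 1 1 2⟩
  {6,7}:  v_{6} + v_{7} = 2·v_{8}  ⟹  sig = ⟨2 | 2⟩
  {1,2,4,7}:  v_{1} + v_{2} + v_{4} + v_{7} = 0  ⟹  sig = ⟨4 | 0⟩
  {1,2,4,8}:  v_{1} + v_{2} + v_{4} + v_{8} = v_{3}  ⟹  sig = ⟨4 | 1⟩
  {1,2,4,6}:  v_{1} + v_{2} + v_{4} + v_{6} = 2·v_{3}  ⟹  sig = ⟨4 | 2⟩

Hence PRS(X_Σ) =
    ⟨2 | 1⟩
    ⟨2 | 1⟩
    ⟨2 | 1⟩
    ⟨2 | 1 1⟩
    ⟨2 | 1 1 2⟩
    ⟨2 | 2⟩
    ⟨4 | 0⟩
    ⟨4 | 1⟩
    ⟨4 | 2⟩


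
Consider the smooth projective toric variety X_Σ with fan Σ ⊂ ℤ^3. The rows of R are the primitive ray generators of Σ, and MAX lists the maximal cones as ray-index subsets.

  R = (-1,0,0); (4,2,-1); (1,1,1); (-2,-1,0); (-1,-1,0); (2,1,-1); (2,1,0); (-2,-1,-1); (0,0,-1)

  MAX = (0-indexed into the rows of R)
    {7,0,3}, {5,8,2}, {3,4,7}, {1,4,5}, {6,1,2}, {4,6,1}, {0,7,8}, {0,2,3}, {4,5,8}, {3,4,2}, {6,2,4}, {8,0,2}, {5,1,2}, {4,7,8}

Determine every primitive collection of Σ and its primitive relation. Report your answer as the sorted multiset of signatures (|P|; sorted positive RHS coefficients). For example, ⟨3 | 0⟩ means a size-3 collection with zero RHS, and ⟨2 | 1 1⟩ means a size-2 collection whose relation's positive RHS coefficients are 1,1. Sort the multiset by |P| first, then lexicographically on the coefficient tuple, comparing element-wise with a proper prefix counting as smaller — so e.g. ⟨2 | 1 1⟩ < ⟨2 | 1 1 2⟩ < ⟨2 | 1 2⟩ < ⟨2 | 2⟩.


|primitive collections| = 18. Relations:

  P={3,6}:  v_{3} + v_{6} = 0 ; sig = ⟨2 | 0⟩
  P={0,4}:  v_{0} + v_{4} = v_{3} ; sig = ⟨2 | 1⟩
  P={1,3}:  v_{1} + v_{3} = v_{5} ; sig = ⟨2 | 1⟩
  P={2,7}:  v_{2} + v_{7} = v_{0} ; sig = ⟨2 | 1⟩
  P={3,5}:  v_{3} + v_{5} = v_{8} ; sig = ⟨2 | 1⟩
  P={3,8}:  v_{3} + v_{8} = v_{7} ; sig = ⟨2 | 1⟩
  P={5,6}:  v_{5} + v_{6} = v_{1} ; sig = ⟨2 | 1⟩
  P={6,7}:  v_{6} + v_{7} = v_{8} ; sig = ⟨2 | 1⟩
  P={6,8}:  v_{6} + v_{8} = v_{5} ; sig = ⟨2 | 1⟩
  P={0,6}:  v_{0} + v_{6} = v_{2} + v_{8} ; sig = ⟨2 | 1 1⟩
  P={1,7}:  v_{1} + v_{7} = v_{5} + v_{8} ; sig = ⟨2 | 1 1⟩
  P={0,1}:  v_{0} + v_{1} = v_{2} + v_{5} + v_{8} ; sig = ⟨2 | 1 1 1⟩
  P={0,5}:  v_{0} + v_{5} = v_{2} + 2·v_{8} ; sig = ⟨2 | 1 2⟩
  P={1,8}:  v_{1} + v_{8} = 2·v_{5} ; sig = ⟨2 | 2⟩
  P={5,7}:  v_{5} + v_{7} = 2·v_{8} ; sig = ⟨2 | 2⟩
  P={2,4,8}:  v_{2} + v_{4} + v_{8} = 0 ; sig = ⟨3 | 0⟩
  P={2,4,5}:  v_{2} + v_{4} + v_{5} = v_{6} ; sig = ⟨3 | 1⟩
  P={1,2,4}:  v_{1} + v_{2} + v_{4} = 2·v_{6} ; sig = ⟨3 | 2⟩

Sorted signature multiset PRS(X):
    ⟨2 | 0⟩
    ⟨2 | 1⟩
    ⟨2 | 1⟩
    ⟨2 | 1⟩
    ⟨2 | 1⟩
    ⟨2 | 1⟩
    ⟨2 | 1⟩
    ⟨2 | 1⟩
    ⟨2 | 1⟩
    ⟨2 | 1 1⟩
    ⟨2 | 1 1⟩
    ⟨2 | 1 1 1⟩
    ⟨2 | 1 2⟩
    ⟨2 | 2⟩
    ⟨2 | 2⟩
    ⟨3 | 0⟩
    ⟨3 | 1⟩
    ⟨3 | 2⟩


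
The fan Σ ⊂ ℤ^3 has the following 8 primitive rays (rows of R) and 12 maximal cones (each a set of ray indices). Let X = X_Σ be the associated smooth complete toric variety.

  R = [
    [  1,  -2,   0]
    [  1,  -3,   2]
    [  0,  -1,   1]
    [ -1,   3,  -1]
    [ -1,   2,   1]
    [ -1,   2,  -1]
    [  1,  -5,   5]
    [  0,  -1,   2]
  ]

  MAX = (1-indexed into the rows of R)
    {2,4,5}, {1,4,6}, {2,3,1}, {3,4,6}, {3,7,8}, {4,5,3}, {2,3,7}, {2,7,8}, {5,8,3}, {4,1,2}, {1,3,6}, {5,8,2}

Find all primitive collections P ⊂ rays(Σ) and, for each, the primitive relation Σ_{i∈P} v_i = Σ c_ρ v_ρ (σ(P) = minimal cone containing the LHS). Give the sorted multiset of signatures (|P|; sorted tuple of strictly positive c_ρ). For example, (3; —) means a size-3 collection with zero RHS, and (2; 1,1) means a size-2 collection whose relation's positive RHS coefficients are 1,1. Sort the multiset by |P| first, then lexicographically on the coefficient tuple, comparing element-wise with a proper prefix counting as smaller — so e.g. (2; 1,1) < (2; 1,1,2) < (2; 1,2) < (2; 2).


Minimal non-faces — 14 found among 8 rays, 12 max cones:

  • {1,8}:  v_{1} + v_{8} = v_{2}  ⇒ sig = (2; 1)
  • {2,6}:  v_{2} + v_{6} = v_{3}  ⇒ sig = (2; 1)
  • {4,8}:  v_{4} + v_{8} = v_{5}  ⇒ sig = (2; 1)
  • {1,5}:  v_{1} + v_{5} = v_{2} + v_{4}  ⇒ sig = (2; 1,1)
  • {1,7}:  v_{1} + v_{7} = 2·v_{2} + v_{3}  ⇒ sig = (2; 1,2)
  • {6,7}:  v_{6} + v_{7} = 2·v_{3} + v_{8}  ⇒ sig = (2; 1,2)
  • {6,8}:  v_{6} + v_{8} = 2·v_{3} + v_{4}  ⇒ sig = (2; 1,2)
  • {4,7}:  v_{4} + v_{7} = 2·v_{8}  ⇒ sig = (2; 2)
  • {5,6}:  v_{5} + v_{6} = 2·v_{3} + 2·v_{4}  ⇒ sig = (2; 2,2)
  • {5,7}:  v_{5} + v_{7} = 3·v_{8}  ⇒ sig = (2; 3)
  • {1,3,4}:  v_{1} + v_{3} + v_{4} = 0  ⇒ sig = (3; —)
  • {2,3,4}:  v_{2} + v_{3} + v_{4} = v_{8}  ⇒ sig = (3; 1)
  • {2,3,8}:  v_{2} + v_{3} + v_{8} = v_{7}  ⇒ sig = (3; 1)
  • {2,3,5}:  v_{2} + v_{3} + v_{5} = 2·v_{8}  ⇒ sig = (3; 2)

so the primitive-relation signature multiset is
    (2; 1)
    (2; 1)
    (2; 1)
    (2; 1,1)
    (2; 1,2)
    (2; 1,2)
    (2; 1,2)
    (2; 2)
    (2; 2,2)
    (2; 3)
    (3; —)
    (3; 1)
    (3; 1)
    (3; 2)


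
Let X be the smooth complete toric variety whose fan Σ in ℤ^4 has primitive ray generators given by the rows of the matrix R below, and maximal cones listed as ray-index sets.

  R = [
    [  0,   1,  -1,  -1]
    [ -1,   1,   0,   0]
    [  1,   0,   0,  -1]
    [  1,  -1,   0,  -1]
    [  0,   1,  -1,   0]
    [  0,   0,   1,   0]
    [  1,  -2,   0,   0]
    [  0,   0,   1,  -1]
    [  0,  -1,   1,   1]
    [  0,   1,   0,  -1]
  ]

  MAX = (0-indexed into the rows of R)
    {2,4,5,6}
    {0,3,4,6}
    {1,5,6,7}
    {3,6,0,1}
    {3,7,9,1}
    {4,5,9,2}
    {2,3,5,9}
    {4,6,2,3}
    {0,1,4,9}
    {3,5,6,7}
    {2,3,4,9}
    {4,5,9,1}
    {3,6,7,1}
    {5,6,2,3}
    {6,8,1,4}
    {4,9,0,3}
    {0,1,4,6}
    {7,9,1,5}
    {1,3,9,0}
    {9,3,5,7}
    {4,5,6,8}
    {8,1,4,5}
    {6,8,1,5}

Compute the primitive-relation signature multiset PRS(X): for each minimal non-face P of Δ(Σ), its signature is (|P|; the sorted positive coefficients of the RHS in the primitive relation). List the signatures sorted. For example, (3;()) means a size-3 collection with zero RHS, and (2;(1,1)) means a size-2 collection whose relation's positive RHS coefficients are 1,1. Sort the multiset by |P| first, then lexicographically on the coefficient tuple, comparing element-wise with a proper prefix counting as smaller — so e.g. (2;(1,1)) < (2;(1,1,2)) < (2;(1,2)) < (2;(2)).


Primitive collections (16):

  P = {0,8}:  v_{0} + v_{8} = 0 — sig = (2;())
  P = {0,5}:  v_{0} + v_{5} = v_{9} — sig = (2;(1))
  P = {1,2}:  v_{1} + v_{2} = v_{9} — sig = (2;(1))
  P = {4,7}:  v_{4} + v_{7} = v_{9} — sig = (2;(1))
  P = {6,9}:  v_{6} + v_{9} = v_{3} — sig = (2;(1))
  P = {8,9}:  v_{8} + v_{9} = v_{5} — sig = (2;(1))
  P = {3,8}:  v_{3} + v_{8} = v_{5} + v_{6} — sig = (2;(1,1))
  P = {0,2}:  v_{0} + v_{2} = v_{3} + v_{4} + v_{9} — sig = (2;(1,1,1))
  P = {0,7}:  v_{0} + v_{7} = v_{1} + v_{3} + v_{9} — sig = (2;(1,1,1))
  P = {2,7}:  v_{2} + v_{7} = v_{3} + v_{5} + v_{9} — sig = (2;(1,1,1))
  P = {2,8}:  v_{2} + v_{8} = v_{4} + 2·v_{5} + v_{6} — sig = (2;(1,1,2))
  P = {7,8}:  v_{7} + v_{8} = v_{1} + 2·v_{5} + v_{6} — sig = (2;(1,1,2))
  P = {1,3,4}:  v_{1} + v_{3} + v_{4} = v_{0} — sig = (3;(1))
  P = {1,3,5}:  v_{1} + v_{3} + v_{5} = v_{7} — sig = (3;(1))
  P = {3,4,5}:  v_{3} + v_{4} + v_{5} = v_{2} — sig = (3;(1))
  P = {1,4,5,6}:  v_{1} + v_{4} + v_{5} + v_{6} = 0 — sig = (4;())

Hence PRS(X_Σ) =
    (2;())
    (2;(1))
    (2;(1))
    (2;(1))
    (2;(1))
    (2;(1))
    (2;(1,1))
    (2;(1,1,1))
    (2;(1,1,1))
    (2;(1,1,1))
    (2;(1,1,2))
    (2;(1,1,2))
    (3;(1))
    (3;(1))
    (3;(1))
    (4;())


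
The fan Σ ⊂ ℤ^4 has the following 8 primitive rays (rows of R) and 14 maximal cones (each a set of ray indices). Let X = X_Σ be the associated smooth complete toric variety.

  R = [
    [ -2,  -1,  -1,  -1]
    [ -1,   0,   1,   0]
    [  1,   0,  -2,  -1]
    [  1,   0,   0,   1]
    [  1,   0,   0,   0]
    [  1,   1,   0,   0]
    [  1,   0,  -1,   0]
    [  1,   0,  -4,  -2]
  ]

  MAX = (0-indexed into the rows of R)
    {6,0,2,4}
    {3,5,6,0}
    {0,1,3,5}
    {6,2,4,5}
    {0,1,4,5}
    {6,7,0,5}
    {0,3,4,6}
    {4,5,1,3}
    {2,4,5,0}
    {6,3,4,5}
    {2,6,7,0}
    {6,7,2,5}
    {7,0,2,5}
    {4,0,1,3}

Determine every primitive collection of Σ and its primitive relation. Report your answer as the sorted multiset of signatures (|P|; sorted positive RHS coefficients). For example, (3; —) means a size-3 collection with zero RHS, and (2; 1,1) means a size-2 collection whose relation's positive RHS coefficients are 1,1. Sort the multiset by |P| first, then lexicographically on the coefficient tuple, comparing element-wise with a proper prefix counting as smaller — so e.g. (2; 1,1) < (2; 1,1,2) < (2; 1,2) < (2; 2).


9 collections generate NE(X_Σ); each relation:

  • {1,6}:  v_{1} + v_{6} = 0  →  sig = (2; —)
  • {1,2}:  v_{1} + v_{2} = v_{0} + v_{4} + v_{5}  →  sig = (2; 1,1,1)
  • {1,7}:  v_{1} + v_{7} = v_{0} + v_{2} + v_{5}  →  sig = (2; 1,1,1)
  • {3,7}:  v_{3} + v_{7} = v_{0} + v_{5} + 3·v_{6}  →  sig = (2; 1,1,3)
  • {2,3}:  v_{2} + v_{3} = 2·v_{6}  →  sig = (2; 2)
  • {4,7}:  v_{4} + v_{7} = 2·v_{2}  →  sig = (2; 2)
  • {0,2,5,6}:  v_{0} + v_{2} + v_{5} + v_{6} = v_{7}  →  sig = (4; 1)
  • {0,3,4,5}:  v_{0} + v_{3} + v_{4} + v_{5} = v_{6}  →  sig = (4; 1)
  • {0,4,5,6}:  v_{0} + v_{4} + v_{5} + v_{6} = v_{2}  →  sig = (4; 1)

Sorted signature multiset PRS(X):
    |P|=2: 6 collections, coeffs (), (1,1,1), (1,1,1), (1,1,3), (2), (2)
    |P|=4: 3 collections, coeffs (1), (1), (1)


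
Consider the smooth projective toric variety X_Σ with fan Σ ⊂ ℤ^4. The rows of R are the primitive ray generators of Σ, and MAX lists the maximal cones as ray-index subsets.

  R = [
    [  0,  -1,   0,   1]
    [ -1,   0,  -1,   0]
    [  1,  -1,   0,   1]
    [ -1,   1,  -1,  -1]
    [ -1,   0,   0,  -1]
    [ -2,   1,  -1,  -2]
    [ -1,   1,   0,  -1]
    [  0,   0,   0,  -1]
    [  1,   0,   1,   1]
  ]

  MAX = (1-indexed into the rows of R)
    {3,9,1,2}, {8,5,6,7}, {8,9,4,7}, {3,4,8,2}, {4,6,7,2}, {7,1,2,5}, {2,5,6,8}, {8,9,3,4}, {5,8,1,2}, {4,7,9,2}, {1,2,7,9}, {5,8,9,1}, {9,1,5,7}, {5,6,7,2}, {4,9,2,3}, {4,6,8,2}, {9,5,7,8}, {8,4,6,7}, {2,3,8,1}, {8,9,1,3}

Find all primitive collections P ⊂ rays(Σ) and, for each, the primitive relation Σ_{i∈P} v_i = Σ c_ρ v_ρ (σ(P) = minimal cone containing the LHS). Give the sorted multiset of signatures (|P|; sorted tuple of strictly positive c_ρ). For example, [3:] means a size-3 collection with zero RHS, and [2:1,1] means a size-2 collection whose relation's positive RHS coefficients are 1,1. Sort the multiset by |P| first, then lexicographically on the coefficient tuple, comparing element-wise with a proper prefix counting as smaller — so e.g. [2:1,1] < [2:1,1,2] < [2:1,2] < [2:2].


Σ has 11 primitive collections:

  • {3,7}:  v_{3} + v_{7} = 0 — sig = [2:]
  • {1,4}:  v_{1} + v_{4} = v_{2} — sig = [2:1]
  • {4,5}:  v_{4} + v_{5} = v_{6} — sig = [2:1]
  • {6,9}:  v_{6} + v_{9} = v_{7} — sig = [2:1]
  • {1,6}:  v_{1} + v_{6} = v_{2} + v_{5} — sig = [2:1,1]
  • {3,5}:  v_{3} + v_{5} = v_{1} + v_{8} — sig = [2:1,1]
  • {3,6}:  v_{3} + v_{6} = v_{2} + v_{8} — sig = [2:1,1]
  • {2,8,9}:  v_{2} + v_{8} + v_{9} = 0 — sig = [3:]
  • {1,7,8}:  v_{1} + v_{7} + v_{8} = v_{5} — sig = [3:1]
  • {2,7,8}:  v_{2} + v_{7} + v_{8} = v_{6} — sig = [3:1]
  • {2,5,9}:  v_{2} + v_{5} + v_{9} = v_{1} + v_{7} — sig = [3:1,1]

Signatures (|P|; sorted positive RHS coefficients), sorted:
    |P|=2: 7 collections, coeffs (), (1), (1), (1), (1,1), (1,1), (1,1)
    |P|=3: 4 collections, coeffs (), (1), (1), (1,1)
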